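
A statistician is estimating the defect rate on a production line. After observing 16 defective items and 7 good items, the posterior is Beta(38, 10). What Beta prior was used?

A Beta(α, β) prior with s successes and f failures in binomial data gives a Beta(α+s, β+f) posterior.
Subtract the data counts: 38−16=22, 10−7=3.

Beta(22, 3)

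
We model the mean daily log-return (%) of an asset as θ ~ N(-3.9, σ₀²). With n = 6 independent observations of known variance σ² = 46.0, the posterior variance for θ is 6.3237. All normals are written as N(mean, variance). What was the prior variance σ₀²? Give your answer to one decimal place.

For the Normal–Normal model with known σ², precisions add: τ_n = τ₀ + n/σ².
So 1/σ₀² = 1/6.3237 − 6/46.0 = 0.158135 − 0.130435 = 0.027700.
Hence σ₀² = 1/0.027700 ≈ 36.1.

σ₀² = 36.1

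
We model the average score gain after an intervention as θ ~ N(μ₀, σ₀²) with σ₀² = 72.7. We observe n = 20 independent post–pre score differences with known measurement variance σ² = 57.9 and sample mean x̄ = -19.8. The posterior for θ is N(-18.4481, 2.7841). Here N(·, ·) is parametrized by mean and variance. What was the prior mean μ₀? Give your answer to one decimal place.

With known observation variance, the Normal–Normal posterior has precision τ_n = τ₀ + n/σ² and mean μ_n = (τ₀μ₀ + (n/σ²)x̄)/τ_n.
Here τ₀ = 1/72.7 = 0.013755 and τ_data = 20/57.9 = 0.345423, so τ_n = 0.359178.
Rearranging for μ₀: μ₀ = (μ_n·τ_n − τ_data·x̄)/τ₀ = (-18.4481·0.359178 − 0.345423·-19.8) / 0.013755 = 0.213224/0.013755 ≈ 15.5.

μ₀ = 15.5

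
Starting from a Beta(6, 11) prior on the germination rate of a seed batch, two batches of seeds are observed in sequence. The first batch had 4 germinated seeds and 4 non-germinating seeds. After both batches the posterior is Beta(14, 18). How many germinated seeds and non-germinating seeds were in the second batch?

4 germinated seeds and 3 non-germinating seeds

Sequential conjugate updates are equivalent to a single update on the pooled data, so total successes = posterior α − prior α and total failures = posterior β − prior β.
Total across both batches: 14−6=8 germinated seeds, 18−11=7 non-germinating seeds.
Subtract the first batch: 8−4=4 germinated seeds and 7−4=3 non-germinating seeds.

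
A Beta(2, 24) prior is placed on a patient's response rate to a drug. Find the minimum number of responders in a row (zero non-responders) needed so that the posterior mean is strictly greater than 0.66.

After k responders and 0 non-responders the posterior is Beta(2+k, 24), with mean (2+k)/(2+24+k).
Set (2+k)/(26+k) > 0.66 and solve: k > (0.66·26 − 2)/(1 − 0.66) = 44.588.
The smallest integer exceeding 44.588 is 45, and checking k=45: (47)/(71) = 0.6620 > 0.66.

k = 45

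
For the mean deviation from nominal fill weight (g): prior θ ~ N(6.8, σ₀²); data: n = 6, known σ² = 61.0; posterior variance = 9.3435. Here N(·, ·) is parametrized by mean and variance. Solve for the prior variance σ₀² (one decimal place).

For the Normal–Normal model with known σ², precisions add: τ_n = τ₀ + n/σ².
So 1/σ₀² = 1/9.3435 − 6/61.0 = 0.107026 − 0.098361 = 0.008665.
Hence σ₀² = 1/0.008665 ≈ 115.4.

σ₀² = 115.4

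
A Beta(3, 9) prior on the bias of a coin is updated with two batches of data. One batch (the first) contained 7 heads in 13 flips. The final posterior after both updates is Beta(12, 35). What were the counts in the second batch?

2 heads and 20 tails

Because Beta–binomial updating is additive in the counts, the combined data contributed (α_post−α_prior, β_post−β_prior) successes and failures.
Total across both batches: 12−3=9 heads, 35−9=26 tails.
Subtract the first batch: 9−7=2 heads and 26−6=20 tails.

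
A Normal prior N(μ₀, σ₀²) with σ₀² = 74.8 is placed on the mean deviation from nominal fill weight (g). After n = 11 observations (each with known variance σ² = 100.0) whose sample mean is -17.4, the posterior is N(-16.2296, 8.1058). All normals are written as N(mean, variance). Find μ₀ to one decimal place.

μ₀ = -6.6

The posterior mean is a precision-weighted average: μ_n = (τ₀μ₀ + τ_data·x̄)/(τ₀+τ_data), with τ₀=1/σ₀² and τ_data=n/σ².
Here τ₀ = 1/74.8 = 0.013369 and τ_data = 11/100.0 = 0.110000, so τ_n = 0.123369.
Rearranging for μ₀: μ₀ = (μ_n·τ_n − τ_data·x̄)/τ₀ = (-16.2296·0.123369 − 0.110000·-17.4) / 0.013369 = -0.088230/0.013369 ≈ -6.6.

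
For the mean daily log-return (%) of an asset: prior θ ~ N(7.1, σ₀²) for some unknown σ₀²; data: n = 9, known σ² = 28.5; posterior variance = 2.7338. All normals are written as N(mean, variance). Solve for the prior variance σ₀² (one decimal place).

For the Normal–Normal model with known σ², precisions add: τ_n = τ₀ + n/σ².
So 1/σ₀² = 1/2.7338 − 9/28.5 = 0.365791 − 0.315789 = 0.050002.
Hence σ₀² = 1/0.050002 ≈ 20.0.

σ₀² = 20.0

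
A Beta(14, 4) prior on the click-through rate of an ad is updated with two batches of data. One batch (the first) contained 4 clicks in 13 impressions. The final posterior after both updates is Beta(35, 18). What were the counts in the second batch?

17 clicks and 5 non-clicks

Because Beta–binomial updating is additive in the counts, the combined data contributed (α_post−α_prior, β_post−β_prior) successes and failures.
Total across both batches: 35−14=21 clicks, 18−4=14 non-clicks.
Subtract the first batch: 21−4=17 clicks and 14−9=5 non-clicks.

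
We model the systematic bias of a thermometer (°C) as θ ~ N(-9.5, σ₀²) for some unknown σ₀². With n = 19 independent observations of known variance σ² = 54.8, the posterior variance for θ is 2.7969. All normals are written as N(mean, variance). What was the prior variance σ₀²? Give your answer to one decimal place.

Posterior precision equals prior precision plus data precision: 1/σ_n² = 1/σ₀² + n/σ².
So 1/σ₀² = 1/2.7969 − 19/54.8 = 0.357539 − 0.346715 = 0.010824.
Hence σ₀² = 1/0.010824 ≈ 92.4.

σ₀² = 92.4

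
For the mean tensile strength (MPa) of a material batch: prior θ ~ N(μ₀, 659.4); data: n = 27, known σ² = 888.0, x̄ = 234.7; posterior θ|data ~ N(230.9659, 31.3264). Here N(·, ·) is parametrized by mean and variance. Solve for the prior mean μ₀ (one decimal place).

The posterior mean is a precision-weighted average: μ_n = (τ₀μ₀ + τ_data·x̄)/(τ₀+τ_data), with τ₀=1/σ₀² and τ_data=n/σ².
Here τ₀ = 1/659.4 = 0.001517 and τ_data = 27/888.0 = 0.030405, so τ_n = 0.031922.
Rearranging for μ₀: μ₀ = (μ_n·τ_n − τ_data·x̄)/τ₀ = (230.9659·0.031922 − 0.030405·234.7) / 0.001517 = 0.236840/0.001517 ≈ 156.1.

μ₀ = 156.1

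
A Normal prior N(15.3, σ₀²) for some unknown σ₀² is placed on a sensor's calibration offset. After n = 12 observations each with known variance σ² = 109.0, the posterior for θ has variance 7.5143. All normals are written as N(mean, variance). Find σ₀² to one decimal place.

σ₀² = 43.5

For the Normal–Normal model with known σ², precisions add: τ_n = τ₀ + n/σ².
So 1/σ₀² = 1/7.5143 − 12/109.0 = 0.133080 − 0.110092 = 0.022988.
Hence σ₀² = 1/0.022988 ≈ 43.5.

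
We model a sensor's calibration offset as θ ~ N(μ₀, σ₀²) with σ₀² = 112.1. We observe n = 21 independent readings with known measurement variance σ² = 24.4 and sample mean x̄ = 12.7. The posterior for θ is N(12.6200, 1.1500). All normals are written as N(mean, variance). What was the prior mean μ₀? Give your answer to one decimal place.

With known observation variance, the Normal–Normal posterior has precision τ_n = τ₀ + n/σ² and mean μ_n = (τ₀μ₀ + (n/σ²)x̄)/τ_n.
Here τ₀ = 1/112.1 = 0.008921 and τ_data = 21/24.4 = 0.860656, so τ_n = 0.869577.
Rearranging for μ₀: μ₀ = (μ_n·τ_n − τ_data·x̄)/τ₀ = (12.6200·0.869577 − 0.860656·12.7) / 0.008921 = 0.043731/0.008921 ≈ 4.9.

μ₀ = 4.9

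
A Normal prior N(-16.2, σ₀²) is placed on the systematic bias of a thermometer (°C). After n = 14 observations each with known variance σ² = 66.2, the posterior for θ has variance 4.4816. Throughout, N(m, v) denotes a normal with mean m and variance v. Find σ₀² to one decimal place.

σ₀² = 85.8

For the Normal–Normal model with known σ², precisions add: τ_n = τ₀ + n/σ².
So 1/σ₀² = 1/4.4816 − 14/66.2 = 0.223135 − 0.211480 = 0.011655.
Hence σ₀² = 1/0.011655 ≈ 85.8.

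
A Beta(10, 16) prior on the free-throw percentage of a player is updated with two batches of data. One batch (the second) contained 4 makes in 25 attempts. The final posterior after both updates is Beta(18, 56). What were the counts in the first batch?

Sequential conjugate updates are equivalent to a single update on the pooled data, so total successes = posterior α − prior α and total failures = posterior β − prior β.
Total across both batches: 18−10=8 makes, 56−16=40 misses.
Subtract the second batch: 8−4=4 makes and 40−21=19 misses.

4 makes and 19 misses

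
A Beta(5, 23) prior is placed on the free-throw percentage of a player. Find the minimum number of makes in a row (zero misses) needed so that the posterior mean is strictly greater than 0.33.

After k makes and 0 misses the posterior is Beta(5+k, 23), with mean (5+k)/(5+23+k).
Set (5+k)/(28+k) > 0.33 and solve: k > (0.33·28 − 5)/(1 − 0.33) = 6.328.
The smallest integer exceeding 6.328 is 7.

k = 7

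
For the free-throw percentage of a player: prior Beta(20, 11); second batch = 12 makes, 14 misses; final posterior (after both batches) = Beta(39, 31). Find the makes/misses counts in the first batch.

7 makes and 6 misses

Sequential conjugate updates are equivalent to a single update on the pooled data, so total successes = posterior α − prior α and total failures = posterior β − prior β.
Total across both batches: 39−20=19 makes, 31−11=20 misses.
Subtract the second batch: 19−12=7 makes and 20−14=6 misses.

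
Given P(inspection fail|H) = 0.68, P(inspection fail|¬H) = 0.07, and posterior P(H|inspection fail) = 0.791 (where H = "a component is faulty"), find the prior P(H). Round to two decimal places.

Bayes' rule in odds form gives O(H|E) = O(H)·[P(E|H)/P(E|¬H)], hence O(H) = O(H|E)/LR.
Posterior odds = 0.791/(1−0.791) = 3.7847. LR = 0.68/0.07 = 9.7143.
Prior odds = 3.7847/9.7143 = 0.3896, so P(H) = 0.3896/(1+0.3896) ≈ 0.28.

P(H) = 0.28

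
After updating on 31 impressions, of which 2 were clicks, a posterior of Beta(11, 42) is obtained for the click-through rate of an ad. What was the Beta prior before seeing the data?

Under Beta–binomial conjugacy the posterior parameters are (a+s, b+f).
So a = 11 − 2 = 9 and b = 42 − 29 = 13.

Beta(9, 13)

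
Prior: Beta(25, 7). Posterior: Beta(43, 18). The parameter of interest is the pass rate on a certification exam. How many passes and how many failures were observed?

A Beta(α, β) prior with s successes and f failures in binomial data gives a Beta(α+s, β+f) posterior.
So s = 43 − 25 = 18 and f = 18 − 7 = 11.

18 passes and 11 failures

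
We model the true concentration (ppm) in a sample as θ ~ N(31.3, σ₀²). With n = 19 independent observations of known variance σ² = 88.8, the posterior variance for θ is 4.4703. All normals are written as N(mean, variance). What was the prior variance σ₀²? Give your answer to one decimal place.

For the Normal–Normal model with known σ², precisions add: τ_n = τ₀ + n/σ².
So 1/σ₀² = 1/4.4703 − 19/88.8 = 0.223699 − 0.213964 = 0.009735.
Hence σ₀² = 1/0.009735 ≈ 102.7.

σ₀² = 102.7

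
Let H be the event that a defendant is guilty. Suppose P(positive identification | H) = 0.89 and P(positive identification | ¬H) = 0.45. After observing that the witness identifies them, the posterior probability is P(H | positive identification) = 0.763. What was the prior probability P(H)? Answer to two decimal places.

P(H) = 0.62

In odds form, posterior odds = prior odds × likelihood ratio, so prior odds = posterior odds ÷ LR.
Posterior odds = 0.763/(1−0.763) = 3.2194. LR = 0.89/0.45 = 1.9778.
Prior odds = 3.2194/1.9778 = 1.6278, so P(H) = 1.6278/(1+1.6278) ≈ 0.62.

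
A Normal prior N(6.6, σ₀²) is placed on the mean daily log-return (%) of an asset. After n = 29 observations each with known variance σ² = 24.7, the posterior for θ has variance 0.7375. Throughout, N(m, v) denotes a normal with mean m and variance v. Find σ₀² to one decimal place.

For the Normal–Normal model with known σ², precisions add: τ_n = τ₀ + n/σ².
So 1/σ₀² = 1/0.7375 − 29/24.7 = 1.355932 − 1.174089 = 0.181843.
Hence σ₀² = 1/0.181843 ≈ 5.5.

σ₀² = 5.5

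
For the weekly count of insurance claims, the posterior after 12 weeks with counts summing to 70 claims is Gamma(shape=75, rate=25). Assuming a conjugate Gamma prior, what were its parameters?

Gamma–Poisson conjugacy: posterior shape = α + Σxᵢ, posterior rate = β + n.
So α = 75 − 70 = 5 and β = 25 − 12 = 13.

Gamma(shape=5, rate=13)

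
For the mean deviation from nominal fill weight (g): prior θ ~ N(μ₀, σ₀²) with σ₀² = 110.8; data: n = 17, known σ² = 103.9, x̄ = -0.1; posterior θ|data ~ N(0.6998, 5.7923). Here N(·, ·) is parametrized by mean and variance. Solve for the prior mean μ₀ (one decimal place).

μ₀ = 15.2

The posterior mean is a precision-weighted average: μ_n = (τ₀μ₀ + τ_data·x̄)/(τ₀+τ_data), with τ₀=1/σ₀² and τ_data=n/σ².
Here τ₀ = 1/110.8 = 0.009025 and τ_data = 17/103.9 = 0.163619, so τ_n = 0.172644.
Rearranging for μ₀: μ₀ = (μ_n·τ_n − τ_data·x̄)/τ₀ = (0.6998·0.172644 − 0.163619·-0.1) / 0.009025 = 0.137178/0.009025 ≈ 15.2.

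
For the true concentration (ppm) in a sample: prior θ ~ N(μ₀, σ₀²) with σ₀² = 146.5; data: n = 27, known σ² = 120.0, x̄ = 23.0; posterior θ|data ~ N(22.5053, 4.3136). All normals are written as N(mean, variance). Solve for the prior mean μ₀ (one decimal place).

μ₀ = 6.2

With known observation variance, the Normal–Normal posterior has precision τ_n = τ₀ + n/σ² and mean μ_n = (τ₀μ₀ + (n/σ²)x̄)/τ_n.
Here τ₀ = 1/146.5 = 0.006826 and τ_data = 27/120.0 = 0.225000, so τ_n = 0.231826.
Rearranging for μ₀: μ₀ = (μ_n·τ_n − τ_data·x̄)/τ₀ = (22.5053·0.231826 − 0.225000·23.0) / 0.006826 = 0.042314/0.006826 ≈ 6.2.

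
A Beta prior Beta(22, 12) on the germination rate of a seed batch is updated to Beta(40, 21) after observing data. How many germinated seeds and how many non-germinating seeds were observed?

Beta is conjugate to the binomial likelihood: posterior = Beta(a+s, b+f).
So s = 40 − 22 = 18 and f = 21 − 12 = 9.

18 germinated seeds and 9 non-germinating seeds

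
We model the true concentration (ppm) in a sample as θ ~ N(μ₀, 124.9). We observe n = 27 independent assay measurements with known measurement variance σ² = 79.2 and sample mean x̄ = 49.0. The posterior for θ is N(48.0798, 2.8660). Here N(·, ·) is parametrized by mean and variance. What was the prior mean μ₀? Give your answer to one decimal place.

The posterior mean is a precision-weighted average: μ_n = (τ₀μ₀ + τ_data·x̄)/(τ₀+τ_data), with τ₀=1/σ₀² and τ_data=n/σ².
Here τ₀ = 1/124.9 = 0.008006 and τ_data = 27/79.2 = 0.340909, so τ_n = 0.348915.
Rearranging for μ₀: μ₀ = (μ_n·τ_n − τ_data·x̄)/τ₀ = (48.0798·0.348915 − 0.340909·49.0) / 0.008006 = 0.071222/0.008006 ≈ 8.9.

μ₀ = 8.9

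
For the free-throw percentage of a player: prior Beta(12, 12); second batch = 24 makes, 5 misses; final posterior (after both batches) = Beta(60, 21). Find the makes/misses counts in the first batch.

Because Beta–binomial updating is additive in the counts, the combined data contributed (α_post−α_prior, β_post−β_prior) successes and failures.
Total across both batches: 60−12=48 makes, 21−12=9 misses.
Subtract the second batch: 48−24=24 makes and 9−5=4 misses.

24 makes and 4 misses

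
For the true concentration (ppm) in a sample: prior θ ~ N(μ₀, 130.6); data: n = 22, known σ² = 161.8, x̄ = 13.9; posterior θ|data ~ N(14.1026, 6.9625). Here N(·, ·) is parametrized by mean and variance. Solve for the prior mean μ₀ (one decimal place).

The posterior mean is a precision-weighted average: μ_n = (τ₀μ₀ + τ_data·x̄)/(τ₀+τ_data), with τ₀=1/σ₀² and τ_data=n/σ².
Here τ₀ = 1/130.6 = 0.007657 and τ_data = 22/161.8 = 0.135970, so τ_n = 0.143627.
Rearranging for μ₀: μ₀ = (μ_n·τ_n − τ_data·x̄)/τ₀ = (14.1026·0.143627 − 0.135970·13.9) / 0.007657 = 0.135531/0.007657 ≈ 17.7.

μ₀ = 17.7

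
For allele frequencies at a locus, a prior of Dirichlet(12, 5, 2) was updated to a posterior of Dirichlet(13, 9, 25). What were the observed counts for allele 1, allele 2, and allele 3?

For a Dirichlet(α) prior with multinomial counts c, the posterior is Dirichlet(α + c) componentwise.
Counts are posterior − prior componentwise: 13−12=1, 9−5=4, 25−2=23.

counts (1, 4, 23)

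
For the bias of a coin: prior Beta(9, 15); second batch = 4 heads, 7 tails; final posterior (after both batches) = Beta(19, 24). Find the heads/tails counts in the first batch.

Sequential conjugate updates are equivalent to a single update on the pooled data, so total successes = posterior α − prior α and total failures = posterior β − prior β.
Total across both batches: 19−9=10 heads, 24−15=9 tails.
Subtract the second batch: 10−4=6 heads and 9−7=2 tails.

6 heads and 2 tails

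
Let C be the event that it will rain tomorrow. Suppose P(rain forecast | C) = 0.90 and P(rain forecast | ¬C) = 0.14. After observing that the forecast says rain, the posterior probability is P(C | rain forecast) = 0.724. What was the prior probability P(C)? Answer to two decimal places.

In odds form, posterior odds = prior odds × likelihood ratio, so prior odds = posterior odds ÷ LR.
Posterior odds = 0.724/(1−0.724) = 2.6232. LR = 0.90/0.14 = 6.4286.
Prior odds = 2.6232/6.4286 = 0.4081, so P(C) = 0.4081/(1+0.4081) ≈ 0.29.

P(C) = 0.29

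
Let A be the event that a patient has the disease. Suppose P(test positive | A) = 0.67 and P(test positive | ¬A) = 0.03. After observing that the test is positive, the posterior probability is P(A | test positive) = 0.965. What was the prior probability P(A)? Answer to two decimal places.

In odds form, posterior odds = prior odds × likelihood ratio, so prior odds = posterior odds ÷ LR.
Posterior odds = 0.965/(1−0.965) = 27.5714. LR = 0.67/0.03 = 22.3333.
Prior odds = 27.5714/22.3333 = 1.2345, so P(A) = 1.2345/(1+1.2345) ≈ 0.55.

P(A) = 0.55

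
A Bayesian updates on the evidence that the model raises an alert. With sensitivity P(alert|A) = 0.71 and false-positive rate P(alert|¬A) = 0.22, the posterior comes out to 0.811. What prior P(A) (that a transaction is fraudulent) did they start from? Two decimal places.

Bayes' rule in odds form gives O(A|E) = O(A)·[P(E|A)/P(E|¬A)], hence O(A) = O(A|E)/LR.
Posterior odds = 0.811/(1−0.811) = 4.2910. LR = 0.71/0.22 = 3.2273.
Prior odds = 4.2910/3.2273 = 1.3296, so P(A) = 1.3296/(1+1.3296) ≈ 0.57.

P(A) = 0.57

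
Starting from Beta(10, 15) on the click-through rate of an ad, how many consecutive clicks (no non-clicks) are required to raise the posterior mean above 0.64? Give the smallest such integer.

k = 17

After k clicks and 0 non-clicks the posterior is Beta(10+k, 15), with mean (10+k)/(10+15+k).
Set (10+k)/(25+k) > 0.64 and solve: k > (0.64·25 − 10)/(1 − 0.64) = 16.667.
The smallest integer exceeding 16.667 is 17, and checking k=17: (27)/(42) = 0.6429 > 0.64.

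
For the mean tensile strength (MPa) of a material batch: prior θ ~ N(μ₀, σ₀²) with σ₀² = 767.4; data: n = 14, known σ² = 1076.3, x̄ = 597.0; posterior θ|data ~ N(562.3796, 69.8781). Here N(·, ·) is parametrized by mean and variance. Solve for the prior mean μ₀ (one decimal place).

μ₀ = 216.8

The posterior mean is a precision-weighted average: μ_n = (τ₀μ₀ + τ_data·x̄)/(τ₀+τ_data), with τ₀=1/σ₀² and τ_data=n/σ².
Here τ₀ = 1/767.4 = 0.001303 and τ_data = 14/1076.3 = 0.013008, so τ_n = 0.014311.
Rearranging for μ₀: μ₀ = (μ_n·τ_n − τ_data·x̄)/τ₀ = (562.3796·0.014311 − 0.013008·597.0) / 0.001303 = 0.282438/0.001303 ≈ 216.8.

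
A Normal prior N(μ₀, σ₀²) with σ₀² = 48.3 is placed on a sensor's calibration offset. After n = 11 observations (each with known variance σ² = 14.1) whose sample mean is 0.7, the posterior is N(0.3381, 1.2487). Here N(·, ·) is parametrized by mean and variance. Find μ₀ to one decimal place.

μ₀ = -13.3

With known observation variance, the Normal–Normal posterior has precision τ_n = τ₀ + n/σ² and mean μ_n = (τ₀μ₀ + (n/σ²)x̄)/τ_n.
Here τ₀ = 1/48.3 = 0.020704 and τ_data = 11/14.1 = 0.780142, so τ_n = 0.800846.
Rearranging for μ₀: μ₀ = (μ_n·τ_n − τ_data·x̄)/τ₀ = (0.3381·0.800846 − 0.780142·0.7) / 0.020704 = -0.275333/0.020704 ≈ -13.3.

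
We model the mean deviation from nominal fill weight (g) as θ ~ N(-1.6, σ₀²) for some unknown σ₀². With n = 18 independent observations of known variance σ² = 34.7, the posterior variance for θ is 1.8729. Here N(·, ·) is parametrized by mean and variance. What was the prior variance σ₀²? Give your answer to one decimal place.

Posterior precision equals prior precision plus data precision: 1/σ_n² = 1/σ₀² + n/σ².
So 1/σ₀² = 1/1.8729 − 18/34.7 = 0.533931 − 0.518732 = 0.015199.
Hence σ₀² = 1/0.015199 ≈ 65.8.

σ₀² = 65.8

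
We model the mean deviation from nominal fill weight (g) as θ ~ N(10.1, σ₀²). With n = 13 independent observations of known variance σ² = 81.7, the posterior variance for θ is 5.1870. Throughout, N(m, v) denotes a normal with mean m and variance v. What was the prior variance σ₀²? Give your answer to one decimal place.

σ₀² = 29.7

For the Normal–Normal model with known σ², precisions add: τ_n = τ₀ + n/σ².
So 1/σ₀² = 1/5.1870 − 13/81.7 = 0.192790 − 0.159119 = 0.033671.
Hence σ₀² = 1/0.033671 ≈ 29.7.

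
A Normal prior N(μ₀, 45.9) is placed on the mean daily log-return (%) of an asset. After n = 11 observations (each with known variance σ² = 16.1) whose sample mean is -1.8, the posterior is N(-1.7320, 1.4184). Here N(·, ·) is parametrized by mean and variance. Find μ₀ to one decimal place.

μ₀ = 0.4

With known observation variance, the Normal–Normal posterior has precision τ_n = τ₀ + n/σ² and mean μ_n = (τ₀μ₀ + (n/σ²)x̄)/τ_n.
Here τ₀ = 1/45.9 = 0.021786 and τ_data = 11/16.1 = 0.683230, so τ_n = 0.705016.
Rearranging for μ₀: μ₀ = (μ_n·τ_n − τ_data·x̄)/τ₀ = (-1.7320·0.705016 − 0.683230·-1.8) / 0.021786 = 0.008726/0.021786 ≈ 0.4.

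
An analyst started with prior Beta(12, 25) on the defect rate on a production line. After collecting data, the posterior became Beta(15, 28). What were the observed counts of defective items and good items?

3 defective items and 3 good items

Beta is conjugate to the binomial likelihood: posterior = Beta(a+s, b+f).
So s = 15 − 12 = 3 and f = 28 − 25 = 3.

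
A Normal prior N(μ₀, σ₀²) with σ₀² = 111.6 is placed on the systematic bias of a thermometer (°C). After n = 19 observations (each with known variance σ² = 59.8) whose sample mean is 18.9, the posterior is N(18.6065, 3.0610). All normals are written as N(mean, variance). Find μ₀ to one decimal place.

μ₀ = 8.2

With known observation variance, the Normal–Normal posterior has precision τ_n = τ₀ + n/σ² and mean μ_n = (τ₀μ₀ + (n/σ²)x̄)/τ_n.
Here τ₀ = 1/111.6 = 0.008961 and τ_data = 19/59.8 = 0.317726, so τ_n = 0.326687.
Rearranging for μ₀: μ₀ = (μ_n·τ_n − τ_data·x̄)/τ₀ = (18.6065·0.326687 − 0.317726·18.9) / 0.008961 = 0.073480/0.008961 ≈ 8.2.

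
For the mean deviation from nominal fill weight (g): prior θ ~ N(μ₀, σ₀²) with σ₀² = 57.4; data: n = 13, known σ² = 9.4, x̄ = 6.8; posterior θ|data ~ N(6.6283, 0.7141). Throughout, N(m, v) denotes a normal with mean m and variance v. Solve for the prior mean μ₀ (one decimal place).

The posterior mean is a precision-weighted average: μ_n = (τ₀μ₀ + τ_data·x̄)/(τ₀+τ_data), with τ₀=1/σ₀² and τ_data=n/σ².
Here τ₀ = 1/57.4 = 0.017422 and τ_data = 13/9.4 = 1.382979, so τ_n = 1.400401.
Rearranging for μ₀: μ₀ = (μ_n·τ_n − τ_data·x̄)/τ₀ = (6.6283·1.400401 − 1.382979·6.8) / 0.017422 = -0.121979/0.017422 ≈ -7.0.

μ₀ = -7.0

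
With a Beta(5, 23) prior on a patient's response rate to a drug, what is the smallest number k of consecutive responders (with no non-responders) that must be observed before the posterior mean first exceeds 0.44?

k = 14

After k responders and 0 non-responders the posterior is Beta(5+k, 23), with mean (5+k)/(5+23+k).
Set (5+k)/(28+k) > 0.44 and solve: k > (0.44·28 − 5)/(1 − 0.44) = 13.071.
The smallest integer exceeding 13.071 is 14, and checking k=14: (19)/(42) = 0.4524 > 0.44.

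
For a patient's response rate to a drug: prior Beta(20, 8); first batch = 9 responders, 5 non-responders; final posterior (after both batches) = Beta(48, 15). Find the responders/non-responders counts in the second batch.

19 responders and 2 non-responders

Because Beta–binomial updating is additive in the counts, the combined data contributed (α_post−α_prior, β_post−β_prior) successes and failures.
Total across both batches: 48−20=28 responders, 15−8=7 non-responders.
Subtract the first batch: 28−9=19 responders and 7−5=2 non-responders.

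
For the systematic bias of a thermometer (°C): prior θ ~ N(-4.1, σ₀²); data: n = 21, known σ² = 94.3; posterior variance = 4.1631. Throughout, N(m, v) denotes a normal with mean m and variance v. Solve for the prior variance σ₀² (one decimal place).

Posterior precision equals prior precision plus data precision: 1/σ_n² = 1/σ₀² + n/σ².
So 1/σ₀² = 1/4.1631 − 21/94.3 = 0.240206 − 0.222694 = 0.017512.
Hence σ₀² = 1/0.017512 ≈ 57.1.

σ₀² = 57.1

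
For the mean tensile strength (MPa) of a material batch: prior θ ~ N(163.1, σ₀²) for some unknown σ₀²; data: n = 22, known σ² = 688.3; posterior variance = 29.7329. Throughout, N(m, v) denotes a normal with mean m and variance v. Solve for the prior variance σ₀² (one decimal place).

For the Normal–Normal model with known σ², precisions add: τ_n = τ₀ + n/σ².
So 1/σ₀² = 1/29.7329 − 22/688.3 = 0.033633 − 0.031963 = 0.001670.
Hence σ₀² = 1/0.001670 ≈ 598.8.

σ₀² = 598.8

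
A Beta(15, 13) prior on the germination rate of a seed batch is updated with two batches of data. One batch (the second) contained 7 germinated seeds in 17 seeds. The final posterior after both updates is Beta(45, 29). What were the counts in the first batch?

Because Beta–binomial updating is additive in the counts, the combined data contributed (α_post−α_prior, β_post−β_prior) successes and failures.
Total across both batches: 45−15=30 germinated seeds, 29−13=16 non-germinating seeds.
Subtract the second batch: 30−7=23 germinated seeds and 16−10=6 non-germinating seeds.

23 germinated seeds and 6 non-germinating seeds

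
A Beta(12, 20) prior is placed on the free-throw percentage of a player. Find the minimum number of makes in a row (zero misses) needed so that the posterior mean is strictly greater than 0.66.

k = 27

After k makes and 0 misses the posterior is Beta(12+k, 20), with mean (12+k)/(12+20+k).
Set (12+k)/(32+k) > 0.66 and solve: k > (0.66·32 − 12)/(1 − 0.66) = 26.824.
The smallest integer exceeding 26.824 is 27, and checking k=27: (39)/(59) = 0.6610 > 0.66.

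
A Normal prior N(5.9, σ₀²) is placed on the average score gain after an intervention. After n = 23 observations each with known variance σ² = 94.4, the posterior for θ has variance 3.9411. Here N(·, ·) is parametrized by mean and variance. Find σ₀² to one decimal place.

Posterior precision equals prior precision plus data precision: 1/σ_n² = 1/σ₀² + n/σ².
So 1/σ₀² = 1/3.9411 − 23/94.4 = 0.253736 − 0.243644 = 0.010092.
Hence σ₀² = 1/0.010092 ≈ 99.1.

σ₀² = 99.1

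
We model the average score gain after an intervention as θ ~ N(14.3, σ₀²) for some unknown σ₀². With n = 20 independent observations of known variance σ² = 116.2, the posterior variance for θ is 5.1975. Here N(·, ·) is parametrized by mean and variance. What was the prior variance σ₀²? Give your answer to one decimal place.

σ₀² = 49.3

Posterior precision equals prior precision plus data precision: 1/σ_n² = 1/σ₀² + n/σ².
So 1/σ₀² = 1/5.1975 − 20/116.2 = 0.192400 − 0.172117 = 0.020283.
Hence σ₀² = 1/0.020283 ≈ 49.3.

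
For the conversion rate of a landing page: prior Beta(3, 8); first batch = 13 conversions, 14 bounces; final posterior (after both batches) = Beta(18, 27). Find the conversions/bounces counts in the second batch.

2 conversions and 5 bounces

Because Beta–binomial updating is additive in the counts, the combined data contributed (α_post−α_prior, β_post−β_prior) successes and failures.
Total across both batches: 18−3=15 conversions, 27−8=19 bounces.
Subtract the first batch: 15−13=2 conversions and 19−14=5 bounces.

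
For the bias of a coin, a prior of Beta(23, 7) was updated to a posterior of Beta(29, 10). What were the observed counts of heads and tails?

6 heads and 3 tails

Under Beta–binomial conjugacy the posterior parameters are (a+s, b+f).
So s = 29 − 23 = 6 and f = 10 − 7 = 3.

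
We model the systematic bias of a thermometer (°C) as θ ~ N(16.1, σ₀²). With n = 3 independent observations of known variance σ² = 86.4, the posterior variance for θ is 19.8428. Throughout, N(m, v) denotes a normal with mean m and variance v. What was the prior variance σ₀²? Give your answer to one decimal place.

Posterior precision equals prior precision plus data precision: 1/σ_n² = 1/σ₀² + n/σ².
So 1/σ₀² = 1/19.8428 − 3/86.4 = 0.050396 − 0.034722 = 0.015674.
Hence σ₀² = 1/0.015674 ≈ 63.8.

σ₀² = 63.8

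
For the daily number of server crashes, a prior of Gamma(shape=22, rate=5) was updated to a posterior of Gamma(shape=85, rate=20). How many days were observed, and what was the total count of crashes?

n = 15 days with total 63 crashes

Gamma–Poisson conjugacy: posterior shape = α + Σxᵢ, posterior rate = β + n.
Matching: Σxᵢ = 85 − 22 = 63 and n = 20 − 5 = 15.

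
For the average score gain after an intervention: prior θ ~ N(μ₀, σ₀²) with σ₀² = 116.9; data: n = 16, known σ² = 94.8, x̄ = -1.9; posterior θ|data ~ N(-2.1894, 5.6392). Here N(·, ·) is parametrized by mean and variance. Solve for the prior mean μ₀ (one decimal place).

The posterior mean is a precision-weighted average: μ_n = (τ₀μ₀ + τ_data·x̄)/(τ₀+τ_data), with τ₀=1/σ₀² and τ_data=n/σ².
Here τ₀ = 1/116.9 = 0.008554 and τ_data = 16/94.8 = 0.168776, so τ_n = 0.177330.
Rearranging for μ₀: μ₀ = (μ_n·τ_n − τ_data·x̄)/τ₀ = (-2.1894·0.177330 − 0.168776·-1.9) / 0.008554 = -0.067572/0.008554 ≈ -7.9.

μ₀ = -7.9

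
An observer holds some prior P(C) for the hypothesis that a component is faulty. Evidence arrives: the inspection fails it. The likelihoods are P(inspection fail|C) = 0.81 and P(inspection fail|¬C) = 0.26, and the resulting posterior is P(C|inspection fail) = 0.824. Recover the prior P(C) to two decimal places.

P(C) = 0.60

In odds form, posterior odds = prior odds × likelihood ratio, so prior odds = posterior odds ÷ LR.
Posterior odds = 0.824/(1−0.824) = 4.6818. LR = 0.81/0.26 = 3.1154.
Prior odds = 4.6818/3.1154 = 1.5028, so P(C) = 1.5028/(1+1.5028) ≈ 0.60.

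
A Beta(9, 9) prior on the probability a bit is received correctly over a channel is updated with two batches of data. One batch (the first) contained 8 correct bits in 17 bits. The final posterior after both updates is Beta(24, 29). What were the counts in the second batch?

7 correct bits and 11 errors

Sequential conjugate updates are equivalent to a single update on the pooled data, so total successes = posterior α − prior α and total failures = posterior β − prior β.
Total across both batches: 24−9=15 correct bits, 29−9=20 errors.
Subtract the first batch: 15−8=7 correct bits and 20−9=11 errors.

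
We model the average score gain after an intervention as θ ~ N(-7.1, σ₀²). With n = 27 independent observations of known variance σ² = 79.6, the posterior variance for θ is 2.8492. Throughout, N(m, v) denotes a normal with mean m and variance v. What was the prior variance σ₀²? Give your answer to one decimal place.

For the Normal–Normal model with known σ², precisions add: τ_n = τ₀ + n/σ².
So 1/σ₀² = 1/2.8492 − 27/79.6 = 0.350976 − 0.339196 = 0.011780.
Hence σ₀² = 1/0.011780 ≈ 84.9.

σ₀² = 84.9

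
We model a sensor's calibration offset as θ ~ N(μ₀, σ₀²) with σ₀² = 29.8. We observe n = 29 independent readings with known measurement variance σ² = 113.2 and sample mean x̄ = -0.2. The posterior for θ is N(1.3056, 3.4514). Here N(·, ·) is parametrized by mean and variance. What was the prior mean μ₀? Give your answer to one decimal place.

With known observation variance, the Normal–Normal posterior has precision τ_n = τ₀ + n/σ² and mean μ_n = (τ₀μ₀ + (n/σ²)x̄)/τ_n.
Here τ₀ = 1/29.8 = 0.033557 and τ_data = 29/113.2 = 0.256184, so τ_n = 0.289741.
Rearranging for μ₀: μ₀ = (μ_n·τ_n − τ_data·x̄)/τ₀ = (1.3056·0.289741 − 0.256184·-0.2) / 0.033557 = 0.429523/0.033557 ≈ 12.8.

μ₀ = 12.8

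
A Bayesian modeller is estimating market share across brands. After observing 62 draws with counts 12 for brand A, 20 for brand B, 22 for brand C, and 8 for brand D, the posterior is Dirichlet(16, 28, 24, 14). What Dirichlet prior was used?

For a Dirichlet(α) prior with multinomial counts c, the posterior is Dirichlet(α + c) componentwise.
Subtract each count from the matching posterior parameter: 16−12=4, 28−20=8, 24−22=2, 14−8=6.

Dirichlet(4, 8, 2, 6)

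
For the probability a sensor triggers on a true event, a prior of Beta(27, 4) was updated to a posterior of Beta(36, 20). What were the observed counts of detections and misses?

A Beta(α, β) prior with s successes and f failures in binomial data gives a Beta(α+s, β+f) posterior.
So s = 36 − 27 = 9 and f = 20 − 4 = 16.

9 detections and 16 misses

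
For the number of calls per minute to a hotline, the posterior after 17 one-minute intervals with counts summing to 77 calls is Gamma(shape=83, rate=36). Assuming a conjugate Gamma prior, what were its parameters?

Gamma(shape=6, rate=19)

Gamma–Poisson conjugacy: posterior shape = α + Σxᵢ, posterior rate = β + n.
So α = 83 − 77 = 6 and β = 36 − 17 = 19.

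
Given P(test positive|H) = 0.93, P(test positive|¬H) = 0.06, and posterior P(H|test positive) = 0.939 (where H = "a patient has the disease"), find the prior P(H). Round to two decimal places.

In odds form, posterior odds = prior odds × likelihood ratio, so prior odds = posterior odds ÷ LR.
Posterior odds = 0.939/(1−0.939) = 15.3934. LR = 0.93/0.06 = 15.5000.
Prior odds = 15.3934/15.5000 = 0.9931, so P(H) = 0.9931/(1+0.9931) ≈ 0.50.

P(H) = 0.50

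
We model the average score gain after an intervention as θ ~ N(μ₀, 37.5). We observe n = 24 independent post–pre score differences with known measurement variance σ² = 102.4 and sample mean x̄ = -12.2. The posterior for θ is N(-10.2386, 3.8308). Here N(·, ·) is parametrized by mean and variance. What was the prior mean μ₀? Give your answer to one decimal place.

The posterior mean is a precision-weighted average: μ_n = (τ₀μ₀ + τ_data·x̄)/(τ₀+τ_data), with τ₀=1/σ₀² and τ_data=n/σ².
Here τ₀ = 1/37.5 = 0.026667 and τ_data = 24/102.4 = 0.234375, so τ_n = 0.261042.
Rearranging for μ₀: μ₀ = (μ_n·τ_n − τ_data·x̄)/τ₀ = (-10.2386·0.261042 − 0.234375·-12.2) / 0.026667 = 0.186670/0.026667 ≈ 7.0.

μ₀ = 7.0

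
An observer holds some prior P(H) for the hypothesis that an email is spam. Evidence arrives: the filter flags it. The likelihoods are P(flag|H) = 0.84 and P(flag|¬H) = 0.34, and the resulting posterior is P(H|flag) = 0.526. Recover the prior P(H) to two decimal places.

P(H) = 0.31

In odds form, posterior odds = prior odds × likelihood ratio, so prior odds = posterior odds ÷ LR.
Posterior odds = 0.526/(1−0.526) = 1.1097. LR = 0.84/0.34 = 2.4706.
Prior odds = 1.1097/2.4706 = 0.4492, so P(H) = 0.4492/(1+0.4492) ≈ 0.31.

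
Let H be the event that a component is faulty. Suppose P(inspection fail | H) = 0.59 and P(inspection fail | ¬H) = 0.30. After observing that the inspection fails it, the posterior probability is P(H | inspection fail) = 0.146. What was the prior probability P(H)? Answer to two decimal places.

Bayes' rule in odds form gives O(H|E) = O(H)·[P(E|H)/P(E|¬H)], hence O(H) = O(H|E)/LR.
Posterior odds = 0.146/(1−0.146) = 0.1710. LR = 0.59/0.30 = 1.9667.
Prior odds = 0.1710/1.9667 = 0.0869, so P(H) = 0.0869/(1+0.0869) ≈ 0.08.

P(H) = 0.08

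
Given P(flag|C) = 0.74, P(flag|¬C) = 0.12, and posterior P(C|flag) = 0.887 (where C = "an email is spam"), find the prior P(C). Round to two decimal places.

P(C) = 0.56

In odds form, posterior odds = prior odds × likelihood ratio, so prior odds = posterior odds ÷ LR.
Posterior odds = 0.887/(1−0.887) = 7.8496. LR = 0.74/0.12 = 6.1667.
Prior odds = 7.8496/6.1667 = 1.2729, so P(C) = 1.2729/(1+1.2729) ≈ 0.56.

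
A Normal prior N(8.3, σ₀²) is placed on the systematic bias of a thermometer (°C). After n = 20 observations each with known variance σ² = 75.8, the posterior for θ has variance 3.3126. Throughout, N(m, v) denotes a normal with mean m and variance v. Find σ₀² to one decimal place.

For the Normal–Normal model with known σ², precisions add: τ_n = τ₀ + n/σ².
So 1/σ₀² = 1/3.3126 − 20/75.8 = 0.301878 − 0.263852 = 0.038026.
Hence σ₀² = 1/0.038026 ≈ 26.3.

σ₀² = 26.3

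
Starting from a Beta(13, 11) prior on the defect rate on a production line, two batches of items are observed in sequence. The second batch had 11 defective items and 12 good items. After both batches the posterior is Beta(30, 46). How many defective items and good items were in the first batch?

6 defective items and 23 good items

Because Beta–binomial updating is additive in the counts, the combined data contributed (α_post−α_prior, β_post−β_prior) successes and failures.
Total across both batches: 30−13=17 defective items, 46−11=35 good items.
Subtract the second batch: 17−11=6 defective items and 35−12=23 good items.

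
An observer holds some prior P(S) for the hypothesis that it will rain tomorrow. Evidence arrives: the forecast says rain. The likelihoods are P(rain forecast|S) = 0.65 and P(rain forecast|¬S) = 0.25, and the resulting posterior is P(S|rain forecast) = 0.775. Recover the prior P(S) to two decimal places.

P(S) = 0.57

In odds form, posterior odds = prior odds × likelihood ratio, so prior odds = posterior odds ÷ LR.
Posterior odds = 0.775/(1−0.775) = 3.4444. LR = 0.65/0.25 = 2.6000.
Prior odds = 3.4444/2.6000 = 1.3248, so P(S) = 1.3248/(1+1.3248) ≈ 0.57.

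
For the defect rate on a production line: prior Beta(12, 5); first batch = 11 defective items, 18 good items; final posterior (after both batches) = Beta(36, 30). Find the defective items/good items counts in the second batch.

13 defective items and 7 good items

Sequential conjugate updates are equivalent to a single update on the pooled data, so total successes = posterior α − prior α and total failures = posterior β − prior β.
Total across both batches: 36−12=24 defective items, 30−5=25 good items.
Subtract the first batch: 24−11=13 defective items and 25−18=7 good items.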